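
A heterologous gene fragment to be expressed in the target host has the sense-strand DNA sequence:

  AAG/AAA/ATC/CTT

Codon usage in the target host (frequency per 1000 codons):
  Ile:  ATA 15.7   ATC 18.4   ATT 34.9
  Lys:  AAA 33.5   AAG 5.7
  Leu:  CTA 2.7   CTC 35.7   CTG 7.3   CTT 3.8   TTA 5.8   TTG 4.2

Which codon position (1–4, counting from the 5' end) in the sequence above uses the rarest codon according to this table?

4

Codon 1 AAG (Lys): 5.7 per 1000.
Codon 2 AAA (Lys): 33.5 per 1000.
Codon 3 ATC (Ile): 18.4 per 1000.
Codon 4 CTT (Leu): 3.8 per 1000.
Lowest frequency is 3.8 at codon 4.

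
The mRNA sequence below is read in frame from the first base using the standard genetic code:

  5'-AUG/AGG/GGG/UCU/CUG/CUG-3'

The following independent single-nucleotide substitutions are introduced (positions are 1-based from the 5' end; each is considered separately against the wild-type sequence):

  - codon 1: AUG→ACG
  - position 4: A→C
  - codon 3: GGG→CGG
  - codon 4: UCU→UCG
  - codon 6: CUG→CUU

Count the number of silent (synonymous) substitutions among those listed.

3

Codon 1: AUG (Met) → ACG (Thr) — missense.
Codon 2: AGG (Arg) → CGG (Arg) — synonymous.
Codon 3: GGG (Gly) → CGG (Arg) — missense.
Codon 4: UCU (Ser) → UCG (Ser) — synonymous.
Codon 6: CUG (Leu) → CUU (Leu) — synonymous.
Synonymous: 3 of 5.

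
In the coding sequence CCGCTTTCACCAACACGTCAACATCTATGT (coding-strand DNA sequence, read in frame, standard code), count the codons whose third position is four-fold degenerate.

7

Codon 1 CCG (Pro): third position 4-fold.
Codon 2 CTT (Leu): third position 4-fold.
Codon 3 TCA (Ser): third position 4-fold.
Codon 4 CCA (Pro): third position 4-fold.
Codon 5 ACA (Thr): third position 4-fold.
Codon 6 CGT (Arg): third position 4-fold.
Codon 7 CAA (Gln): third position 2-fold.
Codon 8 CAT (His): third position 2-fold.
Codon 9 CTA (Leu): third position 4-fold.
Codon 10 TGT (Cys): third position 2-fold.
Four-fold degenerate third positions: 7.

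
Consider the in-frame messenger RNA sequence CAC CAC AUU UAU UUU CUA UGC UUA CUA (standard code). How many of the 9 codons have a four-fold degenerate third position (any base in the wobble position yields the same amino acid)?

Codon 1 CAC (His): third position 2-fold.
Codon 2 CAC (His): third position 2-fold.
Codon 3 AUU (Ile): third position 3-fold.
Codon 4 UAU (Tyr): third position 2-fold.
Codon 5 UUU (Phe): third position 2-fold.
Codon 6 CUA (Leu): third position 4-fold.
Codon 7 UGC (Cys): third position 2-fold.
Codon 8 UUA (Leu): third position 2-fold.
Codon 9 CUA (Leu): third position 4-fold.
Four-fold degenerate third positions: 2.

2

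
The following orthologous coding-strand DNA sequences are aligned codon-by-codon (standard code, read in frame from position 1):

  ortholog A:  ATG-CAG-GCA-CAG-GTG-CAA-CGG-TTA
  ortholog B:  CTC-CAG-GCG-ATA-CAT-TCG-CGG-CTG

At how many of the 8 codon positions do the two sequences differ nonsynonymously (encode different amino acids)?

4

Codon 1: ATG Met / CTC Leu — nonsynonymous.
Codon 2: CAG Gln / CAG Gln — identical.
Codon 3: GCA Ala / GCG Ala — synonymous.
Codon 4: CAG Gln / ATA Ile — nonsynonymous.
Codon 5: GTG Val / CAT His — nonsynonymous.
Codon 6: CAA Gln / TCG Ser — nonsynonymous.
Codon 7: CGG Arg / CGG Arg — identical.
Codon 8: TTA Leu / CTG Leu — synonymous.
Nonsynonymous differences: 4.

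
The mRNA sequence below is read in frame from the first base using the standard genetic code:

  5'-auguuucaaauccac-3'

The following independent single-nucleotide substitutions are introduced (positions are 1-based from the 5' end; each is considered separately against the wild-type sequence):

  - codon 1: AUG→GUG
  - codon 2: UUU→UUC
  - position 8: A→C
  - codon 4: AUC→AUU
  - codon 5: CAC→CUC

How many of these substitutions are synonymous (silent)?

2

Codon 1: AUG (Met) → GUG (Val) — missense.
Codon 2: UUU (Phe) → UUC (Phe) — synonymous.
Codon 3: CAA (Gln) → CCA (Pro) — missense.
Codon 4: AUC (Ile) → AUU (Ile) — synonymous.
Codon 5: CAC (His) → CUC (Leu) — missense.
Synonymous: 2 of 5.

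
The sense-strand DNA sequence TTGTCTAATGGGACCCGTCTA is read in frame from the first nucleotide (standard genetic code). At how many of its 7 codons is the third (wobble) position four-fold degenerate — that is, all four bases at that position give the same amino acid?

Codon 1 TTG (Leu): third position 2-fold.
Codon 2 TCT (Ser): third position 4-fold.
Codon 3 AAT (Asn): third position 2-fold.
Codon 4 GGG (Gly): third position 4-fold.
Codon 5 ACC (Thr): third position 4-fold.
Codon 6 CGT (Arg): third position 4-fold.
Codon 7 CTA (Leu): third position 4-fold.
Four-fold degenerate third positions: 5.

5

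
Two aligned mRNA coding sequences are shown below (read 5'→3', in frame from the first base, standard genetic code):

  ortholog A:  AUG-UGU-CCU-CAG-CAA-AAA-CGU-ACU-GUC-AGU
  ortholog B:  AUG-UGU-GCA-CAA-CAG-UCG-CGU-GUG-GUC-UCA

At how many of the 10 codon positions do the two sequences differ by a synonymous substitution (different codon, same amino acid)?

Codon 1: AUG Met / AUG Met — identical.
Codon 2: UGU Cys / UGU Cys — identical.
Codon 3: CCU Pro / GCA Ala — nonsynonymous.
Codon 4: CAG Gln / CAA Gln — synonymous.
Codon 5: CAA Gln / CAG Gln — synonymous.
Codon 6: AAA Lys / UCG Ser — nonsynonymous.
Codon 7: CGU Arg / CGU Arg — identical.
Codon 8: ACU Thr / GUG Val — nonsynonymous.
Codon 9: GUC Val / GUC Val — identical.
Codon 10: AGU Ser / UCA Ser — synonymous.
Synonymous differences: 3.

3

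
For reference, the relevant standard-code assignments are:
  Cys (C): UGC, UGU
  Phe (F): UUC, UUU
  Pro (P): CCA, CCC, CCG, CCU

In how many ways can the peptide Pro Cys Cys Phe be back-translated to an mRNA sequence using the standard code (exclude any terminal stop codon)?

Pro: 4 codons.
Cys: 2 codons.
Cys: 2 codons.
Phe: 2 codons.
4 × 2 × 2 × 2 = 32.

32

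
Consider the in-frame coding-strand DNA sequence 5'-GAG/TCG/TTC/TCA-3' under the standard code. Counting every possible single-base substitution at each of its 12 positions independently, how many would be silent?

Codon 1 (GAG, Glu): 1 synonymous substitution.
Codon 2 (TCG, Ser): 3 synonymous substitutions.
Codon 3 (TTC, Phe): 1 synonymous substitution.
Codon 4 (TCA, Ser): 3 synonymous substitutions.
Total: 1 + 3 + 1 + 3 = 8.

8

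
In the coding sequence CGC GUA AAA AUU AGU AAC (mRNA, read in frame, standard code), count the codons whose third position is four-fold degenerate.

2

Codon 1 CGC (Arg): third position 4-fold.
Codon 2 GUA (Val): third position 4-fold.
Codon 3 AAA (Lys): third position 2-fold.
Codon 4 AUU (Ile): third position 3-fold.
Codon 5 AGU (Ser): third position 2-fold.
Codon 6 AAC (Asn): third position 2-fold.
Four-fold degenerate third positions: 2.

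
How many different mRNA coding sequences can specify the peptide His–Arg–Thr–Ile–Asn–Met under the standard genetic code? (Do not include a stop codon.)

His: 2 codons.
Arg: 6 codons.
Thr: 4 codons.
Ile: 3 codons.
Asn: 2 codons.
Met: 1 codon.
2 × 6 × 4 × 3 × 2 × 1 = 288.

288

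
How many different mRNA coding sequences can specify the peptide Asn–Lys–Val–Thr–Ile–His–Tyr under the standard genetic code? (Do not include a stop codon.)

768

Asn: 2 codons.
Lys: 2 codons.
Val: 4 codons.
Thr: 4 codons.
Ile: 3 codons.
His: 2 codons.
Tyr: 2 codons.
2 × 2 × 4 × 4 × 3 × 2 × 2 = 768.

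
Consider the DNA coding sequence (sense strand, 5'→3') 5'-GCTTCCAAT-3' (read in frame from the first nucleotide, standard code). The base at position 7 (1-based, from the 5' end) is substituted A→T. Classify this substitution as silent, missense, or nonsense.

Position 7 falls in codon 3: AAT → Asn.
After the substitution the codon is TAT → Tyr.
Asn ≠ Tyr, so this is a missense mutation.

missense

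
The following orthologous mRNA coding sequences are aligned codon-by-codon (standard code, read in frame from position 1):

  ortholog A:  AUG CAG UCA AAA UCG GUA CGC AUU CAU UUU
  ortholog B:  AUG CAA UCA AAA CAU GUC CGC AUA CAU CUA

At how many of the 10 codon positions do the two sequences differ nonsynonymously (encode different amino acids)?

2

Codon 1: AUG Met / AUG Met — identical.
Codon 2: CAG Gln / CAA Gln — synonymous.
Codon 3: UCA Ser / UCA Ser — identical.
Codon 4: AAA Lys / AAA Lys — identical.
Codon 5: UCG Ser / CAU His — nonsynonymous.
Codon 6: GUA Val / GUC Val — synonymous.
Codon 7: CGC Arg / CGC Arg — identical.
Codon 8: AUU Ile / AUA Ile — synonymous.
Codon 9: CAU His / CAU His — identical.
Codon 10: UUU Phe / CUA Leu — nonsynonymous.
Nonsynonymous differences: 2.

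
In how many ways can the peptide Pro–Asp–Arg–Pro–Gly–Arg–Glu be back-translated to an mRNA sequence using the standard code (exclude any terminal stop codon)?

9216

Pro: 4 codons.
Asp: 2 codons.
Arg: 6 codons.
Pro: 4 codons.
Gly: 4 codons.
Arg: 6 codons.
Glu: 2 codons.
4 × 2 × 6 × 4 × 4 × 6 × 2 = 9216.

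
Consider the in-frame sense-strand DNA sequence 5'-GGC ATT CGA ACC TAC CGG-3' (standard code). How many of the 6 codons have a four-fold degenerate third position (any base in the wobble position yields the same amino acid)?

4

Codon 1 GGC (Gly): third position 4-fold.
Codon 2 ATT (Ile): third position 3-fold.
Codon 3 CGA (Arg): third position 4-fold.
Codon 4 ACC (Thr): third position 4-fold.
Codon 5 TAC (Tyr): third position 2-fold.
Codon 6 CGG (Arg): third position 4-fold.
Four-fold degenerate third positions: 4.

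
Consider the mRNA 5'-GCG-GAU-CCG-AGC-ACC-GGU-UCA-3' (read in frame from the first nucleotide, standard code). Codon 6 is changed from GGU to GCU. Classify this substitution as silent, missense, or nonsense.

Position 17 falls in codon 6: GGU → Gly.
After the substitution the codon is GCU → Ala.
Gly ≠ Ala, so this is a missense mutation.

missense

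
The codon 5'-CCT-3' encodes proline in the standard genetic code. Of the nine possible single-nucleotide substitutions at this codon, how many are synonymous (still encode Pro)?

3

Position 1: none → 0 synonymous.
Position 2: none → 0 synonymous.
Position 3: CCC, CCA, CCG → 3 synonymous.
Total: 0 + 0 + 3 = 3.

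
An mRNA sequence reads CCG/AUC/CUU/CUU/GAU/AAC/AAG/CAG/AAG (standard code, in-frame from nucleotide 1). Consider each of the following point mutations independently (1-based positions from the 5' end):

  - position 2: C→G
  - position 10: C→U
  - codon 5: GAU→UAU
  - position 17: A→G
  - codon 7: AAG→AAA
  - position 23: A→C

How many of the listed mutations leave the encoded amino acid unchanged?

1

Codon 1: CCG (Pro) → CGG (Arg) — missense.
Codon 4: CUU (Leu) → UUU (Phe) — missense.
Codon 5: GAU (Asp) → UAU (Tyr) — missense.
Codon 6: AAC (Asn) → AGC (Ser) — missense.
Codon 7: AAG (Lys) → AAA (Lys) — synonymous.
Codon 8: CAG (Gln) → CCG (Pro) — missense.
Synonymous: 1 of 6.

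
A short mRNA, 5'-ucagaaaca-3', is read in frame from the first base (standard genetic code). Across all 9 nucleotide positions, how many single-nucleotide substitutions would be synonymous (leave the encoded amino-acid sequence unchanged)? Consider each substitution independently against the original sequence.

Codon 1 (UCA, Ser): 3 synonymous substitutions.
Codon 2 (GAA, Glu): 1 synonymous substitution.
Codon 3 (ACA, Thr): 3 synonymous substitutions.
Total: 3 + 1 + 3 = 7.

7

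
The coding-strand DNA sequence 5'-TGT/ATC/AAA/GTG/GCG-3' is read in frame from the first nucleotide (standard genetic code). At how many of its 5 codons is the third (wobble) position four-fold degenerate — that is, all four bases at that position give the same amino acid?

2

Codon 1 TGT (Cys): third position 2-fold.
Codon 2 ATC (Ile): third position 3-fold.
Codon 3 AAA (Lys): third position 2-fold.
Codon 4 GTG (Val): third position 4-fold.
Codon 5 GCG (Ala): third position 4-fold.
Four-fold degenerate third positions: 2.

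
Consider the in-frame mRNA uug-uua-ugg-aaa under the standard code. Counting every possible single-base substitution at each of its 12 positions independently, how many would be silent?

5

Codon 1 (UUG, Leu): 2 synonymous substitutions.
Codon 2 (UUA, Leu): 2 synonymous substitutions.
Codon 3 (UGG, Trp): 0 synonymous substitutions.
Codon 4 (AAA, Lys): 1 synonymous substitution.
Total: 2 + 2 + 0 + 1 = 5.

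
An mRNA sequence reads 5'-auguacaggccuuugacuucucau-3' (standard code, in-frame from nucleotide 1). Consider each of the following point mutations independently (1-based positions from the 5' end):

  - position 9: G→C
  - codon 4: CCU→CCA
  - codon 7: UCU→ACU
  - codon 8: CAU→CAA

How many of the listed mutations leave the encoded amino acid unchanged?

1

Codon 3: AGG (Arg) → AGC (Ser) — missense.
Codon 4: CCU (Pro) → CCA (Pro) — synonymous.
Codon 7: UCU (Ser) → ACU (Thr) — missense.
Codon 8: CAU (His) → CAA (Gln) — missense.
Synonymous: 1 of 4.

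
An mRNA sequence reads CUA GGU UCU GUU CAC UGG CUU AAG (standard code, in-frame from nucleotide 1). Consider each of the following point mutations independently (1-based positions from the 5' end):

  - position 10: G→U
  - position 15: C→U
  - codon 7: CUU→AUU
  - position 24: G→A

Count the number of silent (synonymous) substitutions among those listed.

2

Codon 4: GUU (Val) → UUU (Phe) — missense.
Codon 5: CAC (His) → CAU (His) — synonymous.
Codon 7: CUU (Leu) → AUU (Ile) — missense.
Codon 8: AAG (Lys) → AAA (Lys) — synonymous.
Synonymous: 2 of 4.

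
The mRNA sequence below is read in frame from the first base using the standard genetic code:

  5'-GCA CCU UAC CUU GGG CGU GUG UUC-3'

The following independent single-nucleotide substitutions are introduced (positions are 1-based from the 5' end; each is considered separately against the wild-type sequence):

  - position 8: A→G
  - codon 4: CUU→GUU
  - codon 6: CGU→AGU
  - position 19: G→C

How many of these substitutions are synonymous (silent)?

Codon 3: UAC (Tyr) → UGC (Cys) — missense.
Codon 4: CUU (Leu) → GUU (Val) — missense.
Codon 6: CGU (Arg) → AGU (Ser) — missense.
Codon 7: GUG (Val) → CUG (Leu) — missense.
Synonymous: 0 of 4.

0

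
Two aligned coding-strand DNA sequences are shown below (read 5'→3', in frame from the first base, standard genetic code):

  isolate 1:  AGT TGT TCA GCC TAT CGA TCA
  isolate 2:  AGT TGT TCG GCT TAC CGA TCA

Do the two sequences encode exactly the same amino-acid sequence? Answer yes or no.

yes

Codon 1: AGT Ser / AGT Ser — identical.
Codon 2: TGT Cys / TGT Cys — identical.
Codon 3: TCA Ser / TCG Ser — synonymous.
Codon 4: GCC Ala / GCT Ala — synonymous.
Codon 5: TAT Tyr / TAC Tyr — synonymous.
Codon 6: CGA Arg / CGA Arg — identical.
Codon 7: TCA Ser / TCA Ser — identical.
Nonsynonymous differences: 0 → same protein.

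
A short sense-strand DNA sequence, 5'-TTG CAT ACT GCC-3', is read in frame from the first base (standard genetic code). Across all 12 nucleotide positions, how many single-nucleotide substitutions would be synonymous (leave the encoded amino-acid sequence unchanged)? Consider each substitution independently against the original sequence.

9

Codon 1 (TTG, Leu): 2 synonymous substitutions.
Codon 2 (CAT, His): 1 synonymous substitution.
Codon 3 (ACT, Thr): 3 synonymous substitutions.
Codon 4 (GCC, Ala): 3 synonymous substitutions.
Total: 2 + 1 + 3 + 3 = 9.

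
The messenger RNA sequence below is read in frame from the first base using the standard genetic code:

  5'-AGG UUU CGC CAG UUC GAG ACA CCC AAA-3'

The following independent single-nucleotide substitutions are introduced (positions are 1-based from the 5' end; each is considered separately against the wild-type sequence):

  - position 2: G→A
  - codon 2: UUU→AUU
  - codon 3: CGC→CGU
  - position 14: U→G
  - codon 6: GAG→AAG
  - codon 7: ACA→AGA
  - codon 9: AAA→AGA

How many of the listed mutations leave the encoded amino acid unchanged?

Codon 1: AGG (Arg) → AAG (Lys) — missense.
Codon 2: UUU (Phe) → AUU (Ile) — missense.
Codon 3: CGC (Arg) → CGU (Arg) — synonymous.
Codon 5: UUC (Phe) → UGC (Cys) — missense.
Codon 6: GAG (Glu) → AAG (Lys) — missense.
Codon 7: ACA (Thr) → AGA (Arg) — missense.
Codon 9: AAA (Lys) → AGA (Arg) — missense.
Synonymous: 1 of 7.

1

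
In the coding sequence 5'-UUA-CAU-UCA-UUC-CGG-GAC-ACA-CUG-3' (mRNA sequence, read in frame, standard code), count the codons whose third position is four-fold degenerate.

Codon 1 UUA (Leu): third position 2-fold.
Codon 2 CAU (His): third position 2-fold.
Codon 3 UCA (Ser): third position 4-fold.
Codon 4 UUC (Phe): third position 2-fold.
Codon 5 CGG (Arg): third position 4-fold.
Codon 6 GAC (Asp): third position 2-fold.
Codon 7 ACA (Thr): third position 4-fold.
Codon 8 CUG (Leu): third position 4-fold.
Four-fold degenerate third positions: 4.

4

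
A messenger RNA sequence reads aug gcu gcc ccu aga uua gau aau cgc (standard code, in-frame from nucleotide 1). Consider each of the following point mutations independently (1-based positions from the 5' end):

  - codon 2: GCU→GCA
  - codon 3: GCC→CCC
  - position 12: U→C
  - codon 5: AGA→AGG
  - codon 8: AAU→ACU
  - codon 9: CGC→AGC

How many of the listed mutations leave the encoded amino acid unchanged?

Codon 2: GCU (Ala) → GCA (Ala) — synonymous.
Codon 3: GCC (Ala) → CCC (Pro) — missense.
Codon 4: CCU (Pro) → CCC (Pro) — synonymous.
Codon 5: AGA (Arg) → AGG (Arg) — synonymous.
Codon 8: AAU (Asn) → ACU (Thr) — missense.
Codon 9: CGC (Arg) → AGC (Ser) — missense.
Synonymous: 3 of 6.

3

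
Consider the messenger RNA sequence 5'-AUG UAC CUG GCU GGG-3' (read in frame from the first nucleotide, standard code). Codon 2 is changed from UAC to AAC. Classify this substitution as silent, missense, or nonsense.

Position 4 falls in codon 2: UAC → Tyr.
After the substitution the codon is AAC → Asn.
Tyr ≠ Asn, so this is a missense mutation.

missense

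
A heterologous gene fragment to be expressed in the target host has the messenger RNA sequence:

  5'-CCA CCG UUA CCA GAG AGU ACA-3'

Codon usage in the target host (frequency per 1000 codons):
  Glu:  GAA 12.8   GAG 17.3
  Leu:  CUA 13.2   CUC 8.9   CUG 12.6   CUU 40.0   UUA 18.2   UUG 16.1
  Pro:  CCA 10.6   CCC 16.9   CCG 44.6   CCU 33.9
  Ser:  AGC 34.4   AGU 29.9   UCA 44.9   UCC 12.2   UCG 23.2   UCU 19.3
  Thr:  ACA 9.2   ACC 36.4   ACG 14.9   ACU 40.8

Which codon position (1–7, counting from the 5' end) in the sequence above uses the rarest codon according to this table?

Codon 1 CCA (Pro): 10.6 per 1000.
Codon 2 CCG (Pro): 44.6 per 1000.
Codon 3 UUA (Leu): 18.2 per 1000.
Codon 4 CCA (Pro): 10.6 per 1000.
Codon 5 GAG (Glu): 17.3 per 1000.
Codon 6 AGU (Ser): 29.9 per 1000.
Codon 7 ACA (Thr): 9.2 per 1000.
Lowest frequency is 9.2 at codon 7.

7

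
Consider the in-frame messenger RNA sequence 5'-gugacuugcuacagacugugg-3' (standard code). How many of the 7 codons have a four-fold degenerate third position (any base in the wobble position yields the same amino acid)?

Codon 1 GUG (Val): third position 4-fold.
Codon 2 ACU (Thr): third position 4-fold.
Codon 3 UGC (Cys): third position 2-fold.
Codon 4 UAC (Tyr): third position 2-fold.
Codon 5 AGA (Arg): third position 2-fold.
Codon 6 CUG (Leu): third position 4-fold.
Codon 7 UGG (Trp): third position 1-fold.
Four-fold degenerate third positions: 3.

3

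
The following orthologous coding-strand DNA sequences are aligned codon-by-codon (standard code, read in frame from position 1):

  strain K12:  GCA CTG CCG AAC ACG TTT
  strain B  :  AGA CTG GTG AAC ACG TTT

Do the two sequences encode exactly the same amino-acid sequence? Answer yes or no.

no

Codon 1: GCA Ala / AGA Arg — nonsynonymous.
Codon 2: CTG Leu / CTG Leu — identical.
Codon 3: CCG Pro / GTG Val — nonsynonymous.
Codon 4: AAC Asn / AAC Asn — identical.
Codon 5: ACG Thr / ACG Thr — identical.
Codon 6: TTT Phe / TTT Phe — identical.
Nonsynonymous differences: 2 → different protein.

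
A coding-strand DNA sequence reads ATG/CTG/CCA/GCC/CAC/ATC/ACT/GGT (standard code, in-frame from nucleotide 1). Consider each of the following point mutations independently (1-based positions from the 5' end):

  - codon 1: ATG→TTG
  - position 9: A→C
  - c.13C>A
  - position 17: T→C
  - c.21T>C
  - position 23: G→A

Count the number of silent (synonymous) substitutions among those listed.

2

Codon 1: ATG (Met) → TTG (Leu) — missense.
Codon 3: CCA (Pro) → CCC (Pro) — synonymous.
Codon 5: CAC (His) → AAC (Asn) — missense.
Codon 6: ATC (Ile) → ACC (Thr) — missense.
Codon 7: ACT (Thr) → ACC (Thr) — synonymous.
Codon 8: GGT (Gly) → GAT (Asp) — missense.
Synonymous: 2 of 6.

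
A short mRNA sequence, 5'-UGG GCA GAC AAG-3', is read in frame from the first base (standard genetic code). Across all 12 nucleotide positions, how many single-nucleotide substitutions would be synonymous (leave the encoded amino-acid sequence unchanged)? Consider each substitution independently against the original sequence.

5

Codon 1 (UGG, Trp): 0 synonymous substitutions.
Codon 2 (GCA, Ala): 3 synonymous substitutions.
Codon 3 (GAC, Asp): 1 synonymous substitution.
Codon 4 (AAG, Lys): 1 synonymous substitution.
Total: 0 + 3 + 1 + 1 = 5.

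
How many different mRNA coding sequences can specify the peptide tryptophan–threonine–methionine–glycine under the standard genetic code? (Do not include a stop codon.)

Trp: 1 codon.
Thr: 4 codons.
Met: 1 codon.
Gly: 4 codons.
1 × 4 × 1 × 4 = 16.

16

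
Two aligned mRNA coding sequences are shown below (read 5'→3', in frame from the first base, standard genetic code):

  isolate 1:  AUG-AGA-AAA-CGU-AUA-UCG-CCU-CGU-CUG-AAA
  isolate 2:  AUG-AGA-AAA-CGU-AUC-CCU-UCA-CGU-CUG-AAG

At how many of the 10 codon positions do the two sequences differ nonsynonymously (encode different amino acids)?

2

Codon 1: AUG Met / AUG Met — identical.
Codon 2: AGA Arg / AGA Arg — identical.
Codon 3: AAA Lys / AAA Lys — identical.
Codon 4: CGU Arg / CGU Arg — identical.
Codon 5: AUA Ile / AUC Ile — synonymous.
Codon 6: UCG Ser / CCU Pro — nonsynonymous.
Codon 7: CCU Pro / UCA Ser — nonsynonymous.
Codon 8: CGU Arg / CGU Arg — identical.
Codon 9: CUG Leu / CUG Leu — identical.
Codon 10: AAA Lys / AAG Lys — synonymous.
Nonsynonymous differences: 2.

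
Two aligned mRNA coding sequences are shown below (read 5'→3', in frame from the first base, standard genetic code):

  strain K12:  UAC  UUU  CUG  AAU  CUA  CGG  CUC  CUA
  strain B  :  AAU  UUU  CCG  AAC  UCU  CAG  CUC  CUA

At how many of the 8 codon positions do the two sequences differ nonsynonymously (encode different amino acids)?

Codon 1: UAC Tyr / AAU Asn — nonsynonymous.
Codon 2: UUU Phe / UUU Phe — identical.
Codon 3: CUG Leu / CCG Pro — nonsynonymous.
Codon 4: AAU Asn / AAC Asn — synonymous.
Codon 5: CUA Leu / UCU Ser — nonsynonymous.
Codon 6: CGG Arg / CAG Gln — nonsynonymous.
Codon 7: CUC Leu / CUC Leu — identical.
Codon 8: CUA Leu / CUA Leu — identical.
Nonsynonymous differences: 4.

4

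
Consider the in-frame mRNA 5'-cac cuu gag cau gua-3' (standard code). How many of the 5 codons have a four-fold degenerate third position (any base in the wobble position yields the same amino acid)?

2

Codon 1 CAC (His): third position 2-fold.
Codon 2 CUU (Leu): third position 4-fold.
Codon 3 GAG (Glu): third position 2-fold.
Codon 4 CAU (His): third position 2-fold.
Codon 5 GUA (Val): third position 4-fold.
Four-fold degenerate third positions: 2.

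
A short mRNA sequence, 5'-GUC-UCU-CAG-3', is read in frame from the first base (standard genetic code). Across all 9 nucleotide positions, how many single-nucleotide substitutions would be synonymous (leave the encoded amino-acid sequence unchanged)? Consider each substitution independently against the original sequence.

7

Codon 1 (GUC, Val): 3 synonymous substitutions.
Codon 2 (UCU, Ser): 3 synonymous substitutions.
Codon 3 (CAG, Gln): 1 synonymous substitution.
Total: 3 + 3 + 1 = 7.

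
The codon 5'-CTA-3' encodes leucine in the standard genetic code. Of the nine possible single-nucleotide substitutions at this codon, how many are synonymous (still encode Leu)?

Position 1: TTA → 1 synonymous.
Position 2: none → 0 synonymous.
Position 3: CTT, CTC, CTG → 3 synonymous.
Total: 1 + 0 + 3 = 4.

4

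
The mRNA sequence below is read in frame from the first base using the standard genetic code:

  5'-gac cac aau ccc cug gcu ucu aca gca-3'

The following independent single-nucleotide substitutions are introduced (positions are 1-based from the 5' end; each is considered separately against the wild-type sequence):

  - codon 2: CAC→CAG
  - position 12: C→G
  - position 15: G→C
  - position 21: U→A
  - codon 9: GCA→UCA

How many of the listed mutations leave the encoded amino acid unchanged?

Codon 2: CAC (His) → CAG (Gln) — missense.
Codon 4: CCC (Pro) → CCG (Pro) — synonymous.
Codon 5: CUG (Leu) → CUC (Leu) — synonymous.
Codon 7: UCU (Ser) → UCA (Ser) — synonymous.
Codon 9: GCA (Ala) → UCA (Ser) — missense.
Synonymous: 3 of 5.

3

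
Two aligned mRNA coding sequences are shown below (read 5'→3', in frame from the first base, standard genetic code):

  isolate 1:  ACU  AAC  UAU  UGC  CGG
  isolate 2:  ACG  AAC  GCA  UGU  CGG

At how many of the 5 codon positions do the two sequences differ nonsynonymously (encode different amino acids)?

Codon 1: ACU Thr / ACG Thr — synonymous.
Codon 2: AAC Asn / AAC Asn — identical.
Codon 3: UAU Tyr / GCA Ala — nonsynonymous.
Codon 4: UGC Cys / UGU Cys — synonymous.
Codon 5: CGG Arg / CGG Arg — identical.
Nonsynonymous differences: 1.

1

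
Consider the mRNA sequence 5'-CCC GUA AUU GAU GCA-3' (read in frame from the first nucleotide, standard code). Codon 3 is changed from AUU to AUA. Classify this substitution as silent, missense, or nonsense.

silent

Position 9 falls in codon 3: AUU → Ile.
After the substitution the codon is AUA → Ile.
Both encode Ile, so the change is synonymous.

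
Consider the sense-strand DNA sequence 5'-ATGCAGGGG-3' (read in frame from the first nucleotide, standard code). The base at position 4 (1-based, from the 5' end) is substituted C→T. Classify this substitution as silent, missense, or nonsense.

Position 4 falls in codon 2: CAG → Gln.
After the substitution the codon is TAG → Stop.
The new codon is a stop codon, so this is a nonsense mutation.

nonsense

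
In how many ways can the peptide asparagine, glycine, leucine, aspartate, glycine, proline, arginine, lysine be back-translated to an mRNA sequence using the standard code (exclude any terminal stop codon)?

18432

Asn: 2 codons.
Gly: 4 codons.
Leu: 6 codons.
Asp: 2 codons.
Gly: 4 codons.
Pro: 4 codons.
Arg: 6 codons.
Lys: 2 codons.
2 × 4 × 6 × 2 × 4 × 4 × 6 × 2 = 18432.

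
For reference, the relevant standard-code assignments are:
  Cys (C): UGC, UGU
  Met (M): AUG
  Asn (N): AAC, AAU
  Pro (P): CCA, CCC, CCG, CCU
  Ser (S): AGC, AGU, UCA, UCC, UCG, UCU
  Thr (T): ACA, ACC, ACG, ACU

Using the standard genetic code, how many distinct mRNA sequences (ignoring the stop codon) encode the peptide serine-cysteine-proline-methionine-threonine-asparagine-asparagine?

768

Ser: 6 codons.
Cys: 2 codons.
Pro: 4 codons.
Met: 1 codon.
Thr: 4 codons.
Asn: 2 codons.
Asn: 2 codons.
6 × 2 × 4 × 1 × 4 × 2 × 2 = 768.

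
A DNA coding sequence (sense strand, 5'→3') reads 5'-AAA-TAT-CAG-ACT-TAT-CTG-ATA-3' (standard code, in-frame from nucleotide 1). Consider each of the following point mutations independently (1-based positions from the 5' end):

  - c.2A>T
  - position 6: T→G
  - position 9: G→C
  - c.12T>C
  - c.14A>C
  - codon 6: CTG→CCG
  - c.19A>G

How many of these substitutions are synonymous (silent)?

Codon 1: AAA (Lys) → ATA (Ile) — missense.
Codon 2: TAT (Tyr) → TAG (Stop) — nonsense.
Codon 3: CAG (Gln) → CAC (His) — missense.
Codon 4: ACT (Thr) → ACC (Thr) — synonymous.
Codon 5: TAT (Tyr) → TCT (Ser) — missense.
Codon 6: CTG (Leu) → CCG (Pro) — missense.
Codon 7: ATA (Ile) → GTA (Val) — missense.
Synonymous: 1 of 7.

1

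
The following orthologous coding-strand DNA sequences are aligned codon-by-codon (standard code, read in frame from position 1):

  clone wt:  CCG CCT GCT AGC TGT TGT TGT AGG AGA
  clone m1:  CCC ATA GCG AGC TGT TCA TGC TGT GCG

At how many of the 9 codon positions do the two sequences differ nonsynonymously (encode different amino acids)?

Codon 1: CCG Pro / CCC Pro — synonymous.
Codon 2: CCT Pro / ATA Ile — nonsynonymous.
Codon 3: GCT Ala / GCG Ala — synonymous.
Codon 4: AGC Ser / AGC Ser — identical.
Codon 5: TGT Cys / TGT Cys — identical.
Codon 6: TGT Cys / TCA Ser — nonsynonymous.
Codon 7: TGT Cys / TGC Cys — synonymous.
Codon 8: AGG Arg / TGT Cys — nonsynonymous.
Codon 9: AGA Arg / GCG Ala — nonsynonymous.
Nonsynonymous differences: 4.

4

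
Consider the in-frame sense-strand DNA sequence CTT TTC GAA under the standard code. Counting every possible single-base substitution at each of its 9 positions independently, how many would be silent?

Codon 1 (CTT, Leu): 3 synonymous substitutions.
Codon 2 (TTC, Phe): 1 synonymous substitution.
Codon 3 (GAA, Glu): 1 synonymous substitution.
Total: 3 + 1 + 1 = 5.

5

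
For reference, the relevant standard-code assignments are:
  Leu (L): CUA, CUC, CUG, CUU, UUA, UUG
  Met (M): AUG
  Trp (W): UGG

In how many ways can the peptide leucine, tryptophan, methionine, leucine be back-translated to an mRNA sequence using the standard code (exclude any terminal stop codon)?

36

Leu: 6 codons.
Trp: 1 codon.
Met: 1 codon.
Leu: 6 codons.
6 × 1 × 1 × 6 = 36.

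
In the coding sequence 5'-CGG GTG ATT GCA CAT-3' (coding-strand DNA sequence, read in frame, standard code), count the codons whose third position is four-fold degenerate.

3

Codon 1 CGG (Arg): third position 4-fold.
Codon 2 GTG (Val): third position 4-fold.
Codon 3 ATT (Ile): third position 3-fold.
Codon 4 GCA (Ala): third position 4-fold.
Codon 5 CAT (His): third position 2-fold.
Four-fold degenerate third positions: 3.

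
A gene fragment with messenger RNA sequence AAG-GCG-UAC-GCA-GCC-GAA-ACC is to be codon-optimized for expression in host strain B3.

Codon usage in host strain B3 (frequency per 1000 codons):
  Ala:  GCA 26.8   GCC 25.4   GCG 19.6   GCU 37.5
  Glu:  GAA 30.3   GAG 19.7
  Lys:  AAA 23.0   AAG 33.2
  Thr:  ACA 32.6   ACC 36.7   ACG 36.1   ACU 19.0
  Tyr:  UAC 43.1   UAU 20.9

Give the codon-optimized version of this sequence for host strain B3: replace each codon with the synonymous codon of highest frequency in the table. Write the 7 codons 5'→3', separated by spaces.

Codon 1 (Lys): best is AAG at 33.2.
Codon 2 (Ala): best is GCU at 37.5.
Codon 3 (Tyr): best is UAC at 43.1.
Codon 4 (Ala): best is GCU at 37.5.
Codon 5 (Ala): best is GCU at 37.5.
Codon 6 (Glu): best is GAA at 30.3.
Codon 7 (Thr): best is ACC at 36.7.

AAG GCU UAC GCU GCU GAA ACC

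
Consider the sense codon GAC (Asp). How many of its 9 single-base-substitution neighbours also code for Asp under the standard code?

Position 1: none → 0 synonymous.
Position 2: none → 0 synonymous.
Position 3: GAU → 1 synonymous.
Total: 0 + 0 + 1 = 1.

1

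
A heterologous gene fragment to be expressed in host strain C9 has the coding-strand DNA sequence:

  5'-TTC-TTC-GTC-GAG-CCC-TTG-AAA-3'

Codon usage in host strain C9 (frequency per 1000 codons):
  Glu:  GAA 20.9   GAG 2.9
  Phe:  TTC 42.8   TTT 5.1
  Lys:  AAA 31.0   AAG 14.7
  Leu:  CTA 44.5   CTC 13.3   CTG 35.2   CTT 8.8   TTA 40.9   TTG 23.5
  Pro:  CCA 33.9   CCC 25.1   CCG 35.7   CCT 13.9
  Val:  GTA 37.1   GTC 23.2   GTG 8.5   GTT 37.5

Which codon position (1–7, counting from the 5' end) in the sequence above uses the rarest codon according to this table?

4

Codon 1 TTC (Phe): 42.8 per 1000.
Codon 2 TTC (Phe): 42.8 per 1000.
Codon 3 GTC (Val): 23.2 per 1000.
Codon 4 GAG (Glu): 2.9 per 1000.
Codon 5 CCC (Pro): 25.1 per 1000.
Codon 6 TTG (Leu): 23.5 per 1000.
Codon 7 AAA (Lys): 31.0 per 1000.
Lowest frequency is 2.9 at codon 4.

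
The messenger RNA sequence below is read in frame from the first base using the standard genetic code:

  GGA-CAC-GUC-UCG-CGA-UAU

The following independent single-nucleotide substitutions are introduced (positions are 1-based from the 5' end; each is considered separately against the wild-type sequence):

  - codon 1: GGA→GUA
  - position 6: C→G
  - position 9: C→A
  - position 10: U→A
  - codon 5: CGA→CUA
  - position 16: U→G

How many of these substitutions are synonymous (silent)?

1

Codon 1: GGA (Gly) → GUA (Val) — missense.
Codon 2: CAC (His) → CAG (Gln) — missense.
Codon 3: GUC (Val) → GUA (Val) — synonymous.
Codon 4: UCG (Ser) → ACG (Thr) — missense.
Codon 5: CGA (Arg) → CUA (Leu) — missense.
Codon 6: UAU (Tyr) → GAU (Asp) — missense.
Synonymous: 1 of 6.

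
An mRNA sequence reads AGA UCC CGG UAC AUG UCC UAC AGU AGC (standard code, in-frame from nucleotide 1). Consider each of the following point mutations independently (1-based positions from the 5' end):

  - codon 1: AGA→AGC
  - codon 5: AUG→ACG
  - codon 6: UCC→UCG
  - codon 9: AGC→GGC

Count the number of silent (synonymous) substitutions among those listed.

1

Codon 1: AGA (Arg) → AGC (Ser) — missense.
Codon 5: AUG (Met) → ACG (Thr) — missense.
Codon 6: UCC (Ser) → UCG (Ser) — synonymous.
Codon 9: AGC (Ser) → GGC (Gly) — missense.
Synonymous: 1 of 4.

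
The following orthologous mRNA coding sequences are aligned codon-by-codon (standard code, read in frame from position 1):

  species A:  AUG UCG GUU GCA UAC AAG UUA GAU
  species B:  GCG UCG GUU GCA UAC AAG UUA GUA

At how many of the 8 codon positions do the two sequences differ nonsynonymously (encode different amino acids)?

2

Codon 1: AUG Met / GCG Ala — nonsynonymous.
Codon 2: UCG Ser / UCG Ser — identical.
Codon 3: GUU Val / GUU Val — identical.
Codon 4: GCA Ala / GCA Ala — identical.
Codon 5: UAC Tyr / UAC Tyr — identical.
Codon 6: AAG Lys / AAG Lys — identical.
Codon 7: UUA Leu / UUA Leu — identical.
Codon 8: GAU Asp / GUA Val — nonsynonymous.
Nonsynonymous differences: 2.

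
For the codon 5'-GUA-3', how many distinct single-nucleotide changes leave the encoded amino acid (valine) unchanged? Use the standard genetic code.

Position 1: none → 0 synonymous.
Position 2: none → 0 synonymous.
Position 3: GUU, GUC, GUG → 3 synonymous.
Total: 0 + 0 + 3 = 3.

3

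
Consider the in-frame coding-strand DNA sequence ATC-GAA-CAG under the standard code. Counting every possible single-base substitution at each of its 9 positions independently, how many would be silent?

Codon 1 (ATC, Ile): 2 synonymous substitutions.
Codon 2 (GAA, Glu): 1 synonymous substitution.
Codon 3 (CAG, Gln): 1 synonymous substitution.
Total: 2 + 1 + 1 = 4.

4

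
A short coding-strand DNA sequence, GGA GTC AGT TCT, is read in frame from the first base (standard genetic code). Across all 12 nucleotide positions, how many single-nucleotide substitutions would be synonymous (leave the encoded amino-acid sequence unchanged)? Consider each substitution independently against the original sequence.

10

Codon 1 (GGA, Gly): 3 synonymous substitutions.
Codon 2 (GTC, Val): 3 synonymous substitutions.
Codon 3 (AGT, Ser): 1 synonymous substitution.
Codon 4 (TCT, Ser): 3 synonymous substitutions.
Total: 3 + 3 + 1 + 3 = 10.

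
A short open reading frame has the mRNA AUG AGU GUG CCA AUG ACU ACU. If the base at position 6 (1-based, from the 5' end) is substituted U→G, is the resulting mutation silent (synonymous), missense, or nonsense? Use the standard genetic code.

Position 6 falls in codon 2: AGU → Ser.
After the substitution the codon is AGG → Arg.
Ser ≠ Arg, so this is a missense mutation.

missense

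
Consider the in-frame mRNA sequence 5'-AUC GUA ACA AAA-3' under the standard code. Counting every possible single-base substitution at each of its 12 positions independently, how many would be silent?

9

Codon 1 (AUC, Ile): 2 synonymous substitutions.
Codon 2 (GUA, Val): 3 synonymous substitutions.
Codon 3 (ACA, Thr): 3 synonymous substitutions.
Codon 4 (AAA, Lys): 1 synonymous substitution.
Total: 2 + 3 + 3 + 1 = 9.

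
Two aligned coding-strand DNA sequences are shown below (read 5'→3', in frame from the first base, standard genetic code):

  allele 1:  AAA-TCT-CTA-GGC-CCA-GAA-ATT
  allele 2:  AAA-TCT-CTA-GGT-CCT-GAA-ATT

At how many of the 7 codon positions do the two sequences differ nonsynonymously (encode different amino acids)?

0

Codon 1: AAA Lys / AAA Lys — identical.
Codon 2: TCT Ser / TCT Ser — identical.
Codon 3: CTA Leu / CTA Leu — identical.
Codon 4: GGC Gly / GGT Gly — synonymous.
Codon 5: CCA Pro / CCT Pro — synonymous.
Codon 6: GAA Glu / GAA Glu — identical.
Codon 7: ATT Ile / ATT Ile — identical.
Nonsynonymous differences: 0.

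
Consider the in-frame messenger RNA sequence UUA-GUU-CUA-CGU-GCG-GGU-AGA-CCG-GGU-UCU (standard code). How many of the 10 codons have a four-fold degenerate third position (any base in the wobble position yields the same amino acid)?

8

Codon 1 UUA (Leu): third position 2-fold.
Codon 2 GUU (Val): third position 4-fold.
Codon 3 CUA (Leu): third position 4-fold.
Codon 4 CGU (Arg): third position 4-fold.
Codon 5 GCG (Ala): third position 4-fold.
Codon 6 GGU (Gly): third position 4-fold.
Codon 7 AGA (Arg): third position 2-fold.
Codon 8 CCG (Pro): third position 4-fold.
Codon 9 GGU (Gly): third position 4-fold.
Codon 10 UCU (Ser): third position 4-fold.
Four-fold degenerate third positions: 8.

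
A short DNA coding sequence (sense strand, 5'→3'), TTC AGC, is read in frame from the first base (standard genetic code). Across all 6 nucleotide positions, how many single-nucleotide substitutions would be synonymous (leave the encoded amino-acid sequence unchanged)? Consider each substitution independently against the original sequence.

Codon 1 (TTC, Phe): 1 synonymous substitution.
Codon 2 (AGC, Ser): 1 synonymous substitution.
Total: 1 + 1 = 2.

2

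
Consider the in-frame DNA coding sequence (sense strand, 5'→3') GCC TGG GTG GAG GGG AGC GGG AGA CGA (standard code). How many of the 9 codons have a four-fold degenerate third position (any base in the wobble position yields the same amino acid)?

5

Codon 1 GCC (Ala): third position 4-fold.
Codon 2 TGG (Trp): third position 1-fold.
Codon 3 GTG (Val): third position 4-fold.
Codon 4 GAG (Glu): third position 2-fold.
Codon 5 GGG (Gly): third position 4-fold.
Codon 6 AGC (Ser): third position 2-fold.
Codon 7 GGG (Gly): third position 4-fold.
Codon 8 AGA (Arg): third position 2-fold.
Codon 9 CGA (Arg): third position 4-fold.
Four-fold degenerate third positions: 5.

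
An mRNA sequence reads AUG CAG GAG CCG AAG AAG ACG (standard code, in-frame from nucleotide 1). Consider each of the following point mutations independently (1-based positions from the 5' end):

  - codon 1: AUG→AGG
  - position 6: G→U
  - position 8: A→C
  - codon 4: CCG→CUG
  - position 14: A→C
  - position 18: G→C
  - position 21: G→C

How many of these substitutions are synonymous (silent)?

1

Codon 1: AUG (Met) → AGG (Arg) — missense.
Codon 2: CAG (Gln) → CAU (His) — missense.
Codon 3: GAG (Glu) → GCG (Ala) — missense.
Codon 4: CCG (Pro) → CUG (Leu) — missense.
Codon 5: AAG (Lys) → ACG (Thr) — missense.
Codon 6: AAG (Lys) → AAC (Asn) — missense.
Codon 7: ACG (Thr) → ACC (Thr) — synonymous.
Synonymous: 1 of 7.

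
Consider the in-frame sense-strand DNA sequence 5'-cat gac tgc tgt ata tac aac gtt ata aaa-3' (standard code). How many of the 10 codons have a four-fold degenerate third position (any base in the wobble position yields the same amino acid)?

1

Codon 1 CAT (His): third position 2-fold.
Codon 2 GAC (Asp): third position 2-fold.
Codon 3 TGC (Cys): third position 2-fold.
Codon 4 TGT (Cys): third position 2-fold.
Codon 5 ATA (Ile): third position 3-fold.
Codon 6 TAC (Tyr): third position 2-fold.
Codon 7 AAC (Asn): third position 2-fold.
Codon 8 GTT (Val): third position 4-fold.
Codon 9 ATA (Ile): third position 3-fold.
Codon 10 AAA (Lys): third position 2-fold.
Four-fold degenerate third positions: 1.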